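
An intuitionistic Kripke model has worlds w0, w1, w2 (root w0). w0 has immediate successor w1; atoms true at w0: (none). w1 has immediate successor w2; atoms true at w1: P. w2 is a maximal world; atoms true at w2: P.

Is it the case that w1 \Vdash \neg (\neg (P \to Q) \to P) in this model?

w1 \nVdash \neg (\neg (P \to Q) \to P) since w1 is accessible from w1 and w1 \Vdash \neg (P \to Q) \to P.
w1 \Vdash \neg (P \to Q) \to P: every world accessible from w1 that forces \neg (P \to Q) (namely w1, w2) also forces P.

No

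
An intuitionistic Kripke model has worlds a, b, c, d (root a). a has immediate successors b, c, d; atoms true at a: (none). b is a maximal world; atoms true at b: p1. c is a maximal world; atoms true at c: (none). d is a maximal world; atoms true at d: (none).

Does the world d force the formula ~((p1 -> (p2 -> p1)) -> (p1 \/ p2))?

Yes

d ||- ~((p1 -> (p2 -> p1)) -> (p1 \/ p2)): no world accessible from d forces (p1 -> (p2 -> p1)) -> (p1 \/ p2).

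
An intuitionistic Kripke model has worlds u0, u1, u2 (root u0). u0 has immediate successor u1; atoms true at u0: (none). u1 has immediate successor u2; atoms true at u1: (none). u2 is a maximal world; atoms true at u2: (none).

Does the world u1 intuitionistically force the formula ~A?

u1 ||- ~A: no world accessible from u1 forces A.

Yes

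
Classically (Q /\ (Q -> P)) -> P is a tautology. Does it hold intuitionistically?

Yes

This is modus ponens in implicational form, which is intuitionistically derivable.
If a world forces Q and Q -> P, then applying the implication at that world (which is accessible from itself) gives P.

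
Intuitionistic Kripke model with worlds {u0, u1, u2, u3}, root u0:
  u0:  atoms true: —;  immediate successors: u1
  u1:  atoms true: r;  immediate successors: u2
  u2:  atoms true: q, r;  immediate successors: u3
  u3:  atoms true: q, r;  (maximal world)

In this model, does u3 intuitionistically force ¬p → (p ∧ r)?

u3 ⊮ ¬p → (p ∧ r): already at u3 itself, u3 ⊩ ¬p but u3 ⊮ p ∧ r.
u3 ⊮ p ∧ r since u3 fails p.

No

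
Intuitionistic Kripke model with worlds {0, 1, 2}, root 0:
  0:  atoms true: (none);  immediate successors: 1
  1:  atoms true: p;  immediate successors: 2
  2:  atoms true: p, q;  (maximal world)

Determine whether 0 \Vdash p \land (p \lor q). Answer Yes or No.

No

0 \nVdash p \land (p \lor q) since 0 fails p.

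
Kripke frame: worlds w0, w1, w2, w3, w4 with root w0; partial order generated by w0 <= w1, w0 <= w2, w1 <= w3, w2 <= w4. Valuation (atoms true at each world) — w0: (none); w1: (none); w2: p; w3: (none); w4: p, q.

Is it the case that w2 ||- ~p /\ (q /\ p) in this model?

w2 ||-/- ~p /\ (q /\ p) since w2 fails ~p.

No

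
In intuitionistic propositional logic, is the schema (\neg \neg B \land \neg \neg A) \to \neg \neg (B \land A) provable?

Yes

This is the distribution of double negation over conjunction, which is intuitionistically derivable.
Assume \neg \neg B, \neg \neg A, and \neg (B \land A). From B we'd get \neg A (since B \land A is refuted), contradicting \neg \neg A; so \neg B, contradicting \neg \neg B.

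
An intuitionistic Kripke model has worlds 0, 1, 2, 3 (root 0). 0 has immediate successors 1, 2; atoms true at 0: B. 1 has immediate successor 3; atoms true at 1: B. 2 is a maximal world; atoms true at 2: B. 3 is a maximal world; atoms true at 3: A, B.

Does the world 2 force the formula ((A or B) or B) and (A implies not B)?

2 forces ((A or B) or B) and (A implies not B) since 2 forces both conjuncts.

Yes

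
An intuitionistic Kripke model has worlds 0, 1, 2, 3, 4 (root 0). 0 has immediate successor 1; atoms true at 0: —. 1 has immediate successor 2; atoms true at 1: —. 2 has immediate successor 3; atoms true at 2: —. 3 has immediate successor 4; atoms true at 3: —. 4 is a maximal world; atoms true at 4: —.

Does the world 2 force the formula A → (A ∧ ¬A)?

Yes

2 ⊩ A → (A ∧ ¬A) vacuously: no world accessible from 2 forces the antecedent A.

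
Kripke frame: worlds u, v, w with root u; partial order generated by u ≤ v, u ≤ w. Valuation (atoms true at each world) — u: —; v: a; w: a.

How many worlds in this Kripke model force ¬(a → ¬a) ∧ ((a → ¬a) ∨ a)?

u: does not force it — u ⊮ ¬(a → ¬a) ∧ ((a → ¬a) ∨ a) since u fails (a → ¬a) ∨ a.
v: forces it.
w: forces it.
Worlds forcing the formula: {v, w}.

2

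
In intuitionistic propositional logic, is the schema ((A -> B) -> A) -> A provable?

No

This is Peirce's law, which is not intuitionistically valid.
A Kripke countermodel: worlds u0, u1; order generated by u0 <= u1; atoms true at each world — u0:{}; u1:{A}.
u0 ||-/- ((A -> B) -> A) -> A: already at u0 itself, u0 ||- (A -> B) -> A but u0 ||-/- A.
u0 lacks atom A, so u0 ||-/- A.
So the root u0 does not force the formula.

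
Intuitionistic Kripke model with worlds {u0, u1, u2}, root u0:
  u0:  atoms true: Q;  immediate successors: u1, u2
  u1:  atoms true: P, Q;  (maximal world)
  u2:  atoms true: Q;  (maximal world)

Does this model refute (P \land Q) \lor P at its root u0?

u0 \nVdash (P \land Q) \lor P: neither disjunct is forced at u0.
u0 \nVdash P \land Q since u0 fails P.
So the root u0 does not force (P \land Q) \lor P; the model is a countermodel.

Yes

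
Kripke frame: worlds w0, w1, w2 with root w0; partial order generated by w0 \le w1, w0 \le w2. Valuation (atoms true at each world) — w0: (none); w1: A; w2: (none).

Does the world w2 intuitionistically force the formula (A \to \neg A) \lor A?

w2 \Vdash (A \to \neg A) \lor A via the disjunct A \to \neg A.

Yes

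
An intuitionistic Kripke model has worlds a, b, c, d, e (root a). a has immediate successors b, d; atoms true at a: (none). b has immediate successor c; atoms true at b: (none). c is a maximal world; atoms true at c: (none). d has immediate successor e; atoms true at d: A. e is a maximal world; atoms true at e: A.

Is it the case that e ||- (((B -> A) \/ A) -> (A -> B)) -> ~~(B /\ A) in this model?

e ||- (((B -> A) \/ A) -> (A -> B)) -> ~~(B /\ A) vacuously: no world accessible from e forces the antecedent ((B -> A) \/ A) -> (A -> B).

Yes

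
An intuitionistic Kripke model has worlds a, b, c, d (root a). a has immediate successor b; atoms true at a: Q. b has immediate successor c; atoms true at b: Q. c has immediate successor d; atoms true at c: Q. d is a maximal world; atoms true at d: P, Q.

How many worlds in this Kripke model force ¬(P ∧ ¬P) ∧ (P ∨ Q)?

4

a: forces it.
b: forces it.
c: forces it.
d: forces it.
Worlds forcing the formula: {a, b, c, d}.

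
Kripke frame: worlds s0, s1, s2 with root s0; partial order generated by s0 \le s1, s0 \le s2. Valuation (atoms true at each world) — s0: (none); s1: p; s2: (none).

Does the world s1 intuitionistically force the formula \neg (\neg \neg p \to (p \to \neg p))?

s1 \Vdash \neg (\neg \neg p \to (p \to \neg p)): no world accessible from s1 forces \neg \neg p \to (p \to \neg p).

Yes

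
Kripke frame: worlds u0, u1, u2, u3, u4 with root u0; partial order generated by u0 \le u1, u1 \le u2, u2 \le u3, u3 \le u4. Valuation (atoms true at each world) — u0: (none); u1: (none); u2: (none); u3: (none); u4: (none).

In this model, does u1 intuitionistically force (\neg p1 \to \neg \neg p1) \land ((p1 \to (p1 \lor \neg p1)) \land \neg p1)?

u1 \nVdash (\neg p1 \to \neg \neg p1) \land ((p1 \to (p1 \lor \neg p1)) \land \neg p1) since u1 fails \neg p1 \to \neg \neg p1.

No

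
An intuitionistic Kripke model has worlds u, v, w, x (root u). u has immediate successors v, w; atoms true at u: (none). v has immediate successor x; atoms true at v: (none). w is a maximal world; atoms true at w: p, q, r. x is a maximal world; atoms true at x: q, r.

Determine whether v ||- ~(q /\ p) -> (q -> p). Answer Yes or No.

v ||-/- ~(q /\ p) -> (q -> p): already at v itself, v ||- ~(q /\ p) but v ||-/- q -> p.
v ||-/- q -> p: at the accessible world x, x ||- q but x ||-/- p.
x lacks atom p, so x ||-/- p.

No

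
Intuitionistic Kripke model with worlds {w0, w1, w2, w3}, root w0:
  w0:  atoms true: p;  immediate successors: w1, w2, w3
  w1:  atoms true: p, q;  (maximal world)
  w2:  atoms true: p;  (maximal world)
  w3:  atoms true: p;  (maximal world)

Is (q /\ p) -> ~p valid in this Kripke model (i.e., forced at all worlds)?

No

Not every world: w0 ||-/- (q /\ p) -> ~p.
w0 ||-/- (q /\ p) -> ~p: at the accessible world w1, w1 ||- q /\ p but w1 ||-/- ~p.
w1 ||-/- ~p since w1 is accessible from w1 and w1 ||- p.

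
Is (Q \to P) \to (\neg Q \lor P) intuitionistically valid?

This is the material-implication-as-disjunction principle, which is not intuitionistically valid.
A Kripke countermodel: worlds a, b; order generated by a \le b; atoms true at each world — a:{}; b:{P,Q}.
a \nVdash (Q \to P) \to (\neg Q \lor P): already at a itself, a \Vdash Q \to P but a \nVdash \neg Q \lor P.
a \nVdash \neg Q \lor P: neither disjunct is forced at a.
a \nVdash \neg Q since b is accessible from a and b \Vdash Q.
So the root a does not force the formula.

No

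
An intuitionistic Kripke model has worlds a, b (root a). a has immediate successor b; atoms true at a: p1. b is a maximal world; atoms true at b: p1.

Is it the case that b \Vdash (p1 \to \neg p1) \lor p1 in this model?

Yes

b \Vdash (p1 \to \neg p1) \lor p1 via the disjunct p1.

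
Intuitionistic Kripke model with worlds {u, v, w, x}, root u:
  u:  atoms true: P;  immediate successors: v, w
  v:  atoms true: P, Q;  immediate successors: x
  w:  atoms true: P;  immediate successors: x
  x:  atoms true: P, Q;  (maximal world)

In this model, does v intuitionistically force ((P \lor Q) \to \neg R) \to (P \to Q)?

v \Vdash ((P \lor Q) \to \neg R) \to (P \to Q): every world accessible from v that forces (P \lor Q) \to \neg R (namely v, x) also forces P \to Q.

Yes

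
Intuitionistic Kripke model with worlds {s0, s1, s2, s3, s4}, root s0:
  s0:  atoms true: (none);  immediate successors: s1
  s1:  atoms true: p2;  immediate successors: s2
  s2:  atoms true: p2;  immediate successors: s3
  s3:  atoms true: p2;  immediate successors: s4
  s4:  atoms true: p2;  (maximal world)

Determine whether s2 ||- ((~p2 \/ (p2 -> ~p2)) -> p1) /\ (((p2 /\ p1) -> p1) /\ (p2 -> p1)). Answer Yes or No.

No

s2 ||-/- ((~p2 \/ (p2 -> ~p2)) -> p1) /\ (((p2 /\ p1) -> p1) /\ (p2 -> p1)) since s2 fails ((p2 /\ p1) -> p1) /\ (p2 -> p1).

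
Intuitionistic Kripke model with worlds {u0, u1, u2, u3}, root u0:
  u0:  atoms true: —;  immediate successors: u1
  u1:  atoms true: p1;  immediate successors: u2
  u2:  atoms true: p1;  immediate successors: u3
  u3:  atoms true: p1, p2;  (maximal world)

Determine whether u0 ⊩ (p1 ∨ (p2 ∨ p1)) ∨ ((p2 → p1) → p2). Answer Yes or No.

u0 ⊮ (p1 ∨ (p2 ∨ p1)) ∨ ((p2 → p1) → p2): neither disjunct is forced at u0.
u0 ⊮ p1 ∨ (p2 ∨ p1): neither disjunct is forced at u0.
u0 lacks atom p1, so u0 ⊮ p1.

No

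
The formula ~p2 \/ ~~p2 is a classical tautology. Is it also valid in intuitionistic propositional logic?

This is the weak law of excluded middle, which is not intuitionistically valid.
A Kripke countermodel: worlds w0, w1, w2; order generated by w0 <= w1, w0 <= w2; atoms true at each world — w0:{}; w1:{p2}; w2:{}.
w0 ||-/- ~p2 \/ ~~p2: neither disjunct is forced at w0.
w0 ||-/- ~p2 since w1 is accessible from w0 and w1 ||- p2.
So the root w0 does not force the formula.

No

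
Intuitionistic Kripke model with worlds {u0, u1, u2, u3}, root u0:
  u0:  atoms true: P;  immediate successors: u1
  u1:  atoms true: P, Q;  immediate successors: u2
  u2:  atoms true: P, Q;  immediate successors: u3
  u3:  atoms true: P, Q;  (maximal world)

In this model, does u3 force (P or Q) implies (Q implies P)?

u3 forces (P or Q) implies (Q implies P): every world accessible from u3 that forces P or Q (namely u3) also forces Q implies P.

Yes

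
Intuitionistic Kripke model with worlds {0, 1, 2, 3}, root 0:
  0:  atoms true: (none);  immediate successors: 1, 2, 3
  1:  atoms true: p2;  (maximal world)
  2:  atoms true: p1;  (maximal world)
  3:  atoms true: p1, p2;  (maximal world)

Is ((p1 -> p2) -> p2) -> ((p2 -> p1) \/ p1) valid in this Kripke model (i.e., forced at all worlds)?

Not every world: 0 ||-/- ((p1 -> p2) -> p2) -> ((p2 -> p1) \/ p1).
0 ||-/- ((p1 -> p2) -> p2) -> ((p2 -> p1) \/ p1): already at 0 itself, 0 ||- (p1 -> p2) -> p2 but 0 ||-/- (p2 -> p1) \/ p1.
0 ||-/- (p2 -> p1) \/ p1: neither disjunct is forced at 0.
0 ||-/- p2 -> p1: at the accessible world 1, 1 ||- p2 but 1 ||-/- p1.

No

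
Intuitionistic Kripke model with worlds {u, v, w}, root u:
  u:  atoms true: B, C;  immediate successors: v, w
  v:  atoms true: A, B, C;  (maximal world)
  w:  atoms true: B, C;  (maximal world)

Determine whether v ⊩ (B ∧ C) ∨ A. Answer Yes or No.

Yes

v ⊩ (B ∧ C) ∨ A via the disjunct B ∧ C.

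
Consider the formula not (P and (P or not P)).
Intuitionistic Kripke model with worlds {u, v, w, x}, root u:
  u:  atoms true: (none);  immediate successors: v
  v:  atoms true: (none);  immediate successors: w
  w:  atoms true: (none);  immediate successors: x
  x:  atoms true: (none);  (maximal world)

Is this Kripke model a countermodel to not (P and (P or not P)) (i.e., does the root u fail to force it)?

u forces not (P and (P or not P)): no world accessible from u forces P and (P or not P).
So the root u forces not (P and (P or not P)); the model is not a countermodel.

No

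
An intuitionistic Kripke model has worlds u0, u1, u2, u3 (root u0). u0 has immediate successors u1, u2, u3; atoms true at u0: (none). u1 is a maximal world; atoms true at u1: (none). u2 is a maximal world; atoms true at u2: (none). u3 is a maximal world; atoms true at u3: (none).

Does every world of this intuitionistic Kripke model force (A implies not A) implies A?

Not every world: u0 does not force (A implies not A) implies A.
u0 does not force (A implies not A) implies A: already at u0 itself, u0 forces A implies not A but u0 does not force A.
u0 lacks atom A, so u0 does not force A.

No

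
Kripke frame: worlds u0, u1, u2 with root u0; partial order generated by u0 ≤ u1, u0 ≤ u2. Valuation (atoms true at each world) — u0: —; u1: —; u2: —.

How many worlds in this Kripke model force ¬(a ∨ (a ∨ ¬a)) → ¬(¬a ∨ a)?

u0: forces it.
u1: forces it.
u2: forces it.
Worlds forcing the formula: {u0, u1, u2}.

3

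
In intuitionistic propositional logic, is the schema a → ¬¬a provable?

This is double-negation introduction, which is intuitionistically derivable.
If a world forces a then every accessible world forces a (persistence), so none forces ¬a; hence ¬¬a.

Yes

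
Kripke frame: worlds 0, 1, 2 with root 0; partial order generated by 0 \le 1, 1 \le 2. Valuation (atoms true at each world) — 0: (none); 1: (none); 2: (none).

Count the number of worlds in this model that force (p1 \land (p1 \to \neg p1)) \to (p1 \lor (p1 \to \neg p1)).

3

0: forces it.
1: forces it.
2: forces it.
Worlds forcing the formula: {0, 1, 2}.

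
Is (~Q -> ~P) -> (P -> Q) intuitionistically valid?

No

This is the converse of contraposition, which is not intuitionistically valid.
A Kripke countermodel: worlds u0, u1; order generated by u0 <= u1; atoms true at each world — u0:{P}; u1:{P,Q}.
u0 ||-/- (~Q -> ~P) -> (P -> Q): already at u0 itself, u0 ||- ~Q -> ~P but u0 ||-/- P -> Q.
u0 ||-/- P -> Q: already at u0 itself, u0 ||- P but u0 ||-/- Q.
u0 lacks atom Q, so u0 ||-/- Q.
So the root u0 does not force the formula.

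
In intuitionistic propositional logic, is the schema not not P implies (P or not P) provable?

This is a variant of double-negation elimination (deriving excluded middle from double negation), which is not intuitionistically valid.
A Kripke countermodel: worlds 0, 1; order generated by 0 <= 1; atoms true at each world — 0:{}; 1:{P}.
0 does not force not not P implies (P or not P): already at 0 itself, 0 forces not not P but 0 does not force P or not P.
0 does not force P or not P: neither disjunct is forced at 0.
0 lacks atom P, so 0 does not force P.
So the root 0 does not force the formula.

No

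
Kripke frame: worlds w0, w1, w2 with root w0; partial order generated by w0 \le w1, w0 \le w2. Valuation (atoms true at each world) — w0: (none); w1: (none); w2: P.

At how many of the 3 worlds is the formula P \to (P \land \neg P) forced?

1

w0: does not force it — w0 \nVdash P \to (P \land \neg P): at the accessible world w2, w2 \Vdash P but w2 \nVdash P \land \neg P.
w1: forces it.
w2: does not force it — w2 \nVdash P \to (P \land \neg P): already at w2 itself, w2 \Vdash P but w2 \nVdash P \land \neg P.
Worlds forcing the formula: {w1}.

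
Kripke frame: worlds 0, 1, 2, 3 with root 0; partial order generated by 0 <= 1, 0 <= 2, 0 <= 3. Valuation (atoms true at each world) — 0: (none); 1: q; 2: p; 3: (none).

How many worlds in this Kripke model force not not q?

1

0: does not force it — 0 does not force not not q since 2 is accessible from 0 and 2 forces not q.
1: forces it.
2: does not force it.
3: does not force it.
Worlds forcing the formula: {1}.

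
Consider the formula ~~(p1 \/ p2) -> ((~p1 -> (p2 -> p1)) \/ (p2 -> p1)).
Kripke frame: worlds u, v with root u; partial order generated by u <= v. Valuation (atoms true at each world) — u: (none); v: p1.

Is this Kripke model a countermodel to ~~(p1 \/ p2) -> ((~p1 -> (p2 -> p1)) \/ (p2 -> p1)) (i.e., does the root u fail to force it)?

u ||- ~~(p1 \/ p2) -> ((~p1 -> (p2 -> p1)) \/ (p2 -> p1)): every world accessible from u that forces ~~(p1 \/ p2) (namely u, v) also forces (~p1 -> (p2 -> p1)) \/ (p2 -> p1).
So the root u forces ~~(p1 \/ p2) -> ((~p1 -> (p2 -> p1)) \/ (p2 -> p1)); the model is not a countermodel.

No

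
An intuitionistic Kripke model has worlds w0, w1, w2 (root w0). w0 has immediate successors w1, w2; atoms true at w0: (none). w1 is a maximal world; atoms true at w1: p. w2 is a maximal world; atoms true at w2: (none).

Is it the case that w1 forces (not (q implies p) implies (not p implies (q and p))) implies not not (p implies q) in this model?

w1 does not force (not (q implies p) implies (not p implies (q and p))) implies not not (p implies q): already at w1 itself, w1 forces not (q implies p) implies (not p implies (q and p)) but w1 does not force not not (p implies q).
w1 does not force not not (p implies q) since w1 is accessible from w1 and w1 forces not (p implies q).
w1 forces not (p implies q): no world accessible from w1 forces p implies q.

No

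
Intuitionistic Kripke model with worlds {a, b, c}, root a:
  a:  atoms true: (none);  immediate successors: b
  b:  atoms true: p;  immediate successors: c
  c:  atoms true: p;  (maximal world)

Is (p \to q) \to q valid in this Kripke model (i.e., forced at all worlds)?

Yes

a \Vdash (p \to q) \to q vacuously: no world accessible from a forces the antecedent p \to q.
Since the root a forces (p \to q) \to q and forcing is persistent (monotone upward), every world forces it.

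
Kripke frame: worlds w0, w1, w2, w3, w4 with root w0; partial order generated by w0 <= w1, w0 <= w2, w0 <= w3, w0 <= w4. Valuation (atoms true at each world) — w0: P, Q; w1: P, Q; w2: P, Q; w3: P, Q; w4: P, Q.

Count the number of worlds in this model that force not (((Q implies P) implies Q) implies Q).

w0: does not force it — w0 does not force not (((Q implies P) implies Q) implies Q) since w0 is accessible from w0 and w0 forces ((Q implies P) implies Q) implies Q.
w1: does not force it.
w2: does not force it.
w3: does not force it.
w4: does not force it.
Worlds forcing the formula: { }.

0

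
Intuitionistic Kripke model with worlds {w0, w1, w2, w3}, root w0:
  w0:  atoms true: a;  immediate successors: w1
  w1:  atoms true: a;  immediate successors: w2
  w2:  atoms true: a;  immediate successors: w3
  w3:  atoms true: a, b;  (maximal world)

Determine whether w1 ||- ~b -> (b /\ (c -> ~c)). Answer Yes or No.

Yes

w1 ||- ~b -> (b /\ (c -> ~c)) vacuously: no world accessible from w1 forces the antecedent ~b.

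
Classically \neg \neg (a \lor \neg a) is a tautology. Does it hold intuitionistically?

This is the double negation of excluded middle, which is intuitionistically derivable.
Assuming \neg (a \lor \neg a): from a we'd get a \lor \neg a, so \neg a; but then a \lor \neg a again — contradiction. Hence \neg \neg (a \lor \neg a).

Yes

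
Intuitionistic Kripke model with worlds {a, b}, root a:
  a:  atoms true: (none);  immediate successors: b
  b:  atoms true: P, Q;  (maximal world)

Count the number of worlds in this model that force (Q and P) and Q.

1

a: does not force it — a does not force (Q and P) and Q since a fails Q and P.
b: forces it.
Worlds forcing the formula: {b}.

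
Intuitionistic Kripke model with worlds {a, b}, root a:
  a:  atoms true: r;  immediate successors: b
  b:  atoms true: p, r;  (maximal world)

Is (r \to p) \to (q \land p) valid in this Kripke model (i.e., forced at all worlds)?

No

Not every world: a \nVdash (r \to p) \to (q \land p).
a \nVdash (r \to p) \to (q \land p): at the accessible world b, b \Vdash r \to p but b \nVdash q \land p.
b \nVdash q \land p since b fails q.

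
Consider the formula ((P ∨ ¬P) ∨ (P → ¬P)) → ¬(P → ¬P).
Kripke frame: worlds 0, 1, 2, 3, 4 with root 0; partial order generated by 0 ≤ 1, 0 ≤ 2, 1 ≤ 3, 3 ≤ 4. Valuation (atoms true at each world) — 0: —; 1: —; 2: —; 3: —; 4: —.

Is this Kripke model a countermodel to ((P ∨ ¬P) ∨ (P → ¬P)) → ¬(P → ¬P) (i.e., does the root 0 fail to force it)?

Yes

0 ⊮ ((P ∨ ¬P) ∨ (P → ¬P)) → ¬(P → ¬P): already at 0 itself, 0 ⊩ (P ∨ ¬P) ∨ (P → ¬P) but 0 ⊮ ¬(P → ¬P).
0 ⊮ ¬(P → ¬P) since 0 is accessible from 0 and 0 ⊩ P → ¬P.
0 ⊩ P → ¬P vacuously: no world accessible from 0 forces the antecedent P.
So the root 0 does not force ((P ∨ ¬P) ∨ (P → ¬P)) → ¬(P → ¬P); the model is a countermodel.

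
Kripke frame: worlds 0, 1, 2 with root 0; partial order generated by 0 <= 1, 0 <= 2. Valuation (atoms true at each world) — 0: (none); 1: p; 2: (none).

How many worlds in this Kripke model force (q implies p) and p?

1

0: does not force it — 0 does not force (q implies p) and p since 0 fails p.
1: forces it.
2: does not force it — 2 does not force (q implies p) and p since 2 fails p.
Worlds forcing the formula: {1}.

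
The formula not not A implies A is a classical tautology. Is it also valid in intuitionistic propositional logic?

No

This is double-negation elimination, which is not intuitionistically valid.
A Kripke countermodel: worlds s0, s1; order generated by s0 <= s1; atoms true at each world — s0:{}; s1:{A}.
s0 does not force not not A implies A: already at s0 itself, s0 forces not not A but s0 does not force A.
s0 lacks atom A, so s0 does not force A.
So the root s0 does not force the formula.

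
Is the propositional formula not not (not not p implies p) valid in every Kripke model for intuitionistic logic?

This is the double negation of double-negation elimination, which is intuitionistically derivable.
By Glivenko's theorem the double negation of any classical propositional tautology is intuitionistically provable; not not p implies p is classically a tautology.

Yes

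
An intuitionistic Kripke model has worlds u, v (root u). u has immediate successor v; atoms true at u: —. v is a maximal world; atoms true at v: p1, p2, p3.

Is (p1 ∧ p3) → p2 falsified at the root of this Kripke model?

No

u ⊩ (p1 ∧ p3) → p2: every world accessible from u that forces p1 ∧ p3 (namely v) also forces p2.
So the root u forces (p1 ∧ p3) → p2; the model is not a countermodel.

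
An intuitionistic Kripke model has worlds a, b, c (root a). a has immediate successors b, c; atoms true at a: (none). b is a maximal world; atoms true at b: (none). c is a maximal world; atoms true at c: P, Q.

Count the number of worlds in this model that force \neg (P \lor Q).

a: does not force it — a \nVdash \neg (P \lor Q) since c is accessible from a and c \Vdash P \lor Q.
b: forces it.
c: does not force it — c \nVdash \neg (P \lor Q) since c is accessible from c and c \Vdash P \lor Q.
Worlds forcing the formula: {b}.

1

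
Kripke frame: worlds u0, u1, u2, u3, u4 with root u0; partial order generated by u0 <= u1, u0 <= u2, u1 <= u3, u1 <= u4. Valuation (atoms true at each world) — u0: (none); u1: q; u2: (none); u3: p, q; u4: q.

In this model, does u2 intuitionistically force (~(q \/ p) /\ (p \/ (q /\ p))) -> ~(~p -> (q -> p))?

u2 ||- (~(q \/ p) /\ (p \/ (q /\ p))) -> ~(~p -> (q -> p)) vacuously: no world accessible from u2 forces the antecedent ~(q \/ p) /\ (p \/ (q /\ p)).

Yes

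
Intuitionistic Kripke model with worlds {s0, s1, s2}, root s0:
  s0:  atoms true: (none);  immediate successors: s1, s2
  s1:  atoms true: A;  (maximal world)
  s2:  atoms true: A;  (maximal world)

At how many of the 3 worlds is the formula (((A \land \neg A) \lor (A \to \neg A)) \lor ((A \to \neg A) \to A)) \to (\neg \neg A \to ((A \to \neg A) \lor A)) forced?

s0: does not force it — s0 \nVdash (((A \land \neg A) \lor (A \to \neg A)) \lor ((A \to \neg A) \to A)) \to (\neg \neg A \to ((A \to \neg A) \lor A)): already at s0 itself, s0 \Vdash ((A \land \neg A) \lor (A \to \neg A)) \lor ((A \to \neg A) \to A) but s0 \nVdash \neg \neg A \to ((A \to \neg A) \lor A).
s1: forces it.
s2: forces it.
Worlds forcing the formula: {s1, s2}.

2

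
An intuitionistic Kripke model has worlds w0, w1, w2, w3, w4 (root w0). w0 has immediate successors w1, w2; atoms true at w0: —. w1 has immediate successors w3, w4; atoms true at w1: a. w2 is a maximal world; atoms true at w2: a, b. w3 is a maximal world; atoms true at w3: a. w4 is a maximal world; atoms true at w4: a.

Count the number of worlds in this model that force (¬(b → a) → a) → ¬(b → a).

0

w0: does not force it — w0 ⊮ (¬(b → a) → a) → ¬(b → a): already at w0 itself, w0 ⊩ ¬(b → a) → a but w0 ⊮ ¬(b → a).
w1: does not force it — w1 ⊮ (¬(b → a) → a) → ¬(b → a): already at w1 itself, w1 ⊩ ¬(b → a) → a but w1 ⊮ ¬(b → a).
w2: does not force it — w2 ⊮ (¬(b → a) → a) → ¬(b → a): already at w2 itself, w2 ⊩ ¬(b → a) → a but w2 ⊮ ¬(b → a).
w3: does not force it.
w4: does not force it.
Worlds forcing the formula: { }.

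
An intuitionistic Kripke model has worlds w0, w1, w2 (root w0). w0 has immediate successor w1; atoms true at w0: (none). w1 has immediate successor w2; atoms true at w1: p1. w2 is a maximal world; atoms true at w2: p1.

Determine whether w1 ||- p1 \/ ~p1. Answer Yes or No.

Yes

w1 ||- p1 \/ ~p1 via the disjunct p1.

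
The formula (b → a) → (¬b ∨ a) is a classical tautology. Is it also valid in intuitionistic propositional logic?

No

This is the material-implication-as-disjunction principle, which is not intuitionistically valid.
A Kripke countermodel: worlds u, v; order generated by u ≤ v; atoms true at each world — u:{}; v:{a,b}.
u ⊮ (b → a) → (¬b ∨ a): already at u itself, u ⊩ b → a but u ⊮ ¬b ∨ a.
u ⊮ ¬b ∨ a: neither disjunct is forced at u.
u ⊮ ¬b since v is accessible from u and v ⊩ b.
So the root u does not force the formula.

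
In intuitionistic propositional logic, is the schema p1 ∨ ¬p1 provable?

No

This is the law of excluded middle, which is not intuitionistically valid.
A Kripke countermodel: worlds s0, s1; order generated by s0 ≤ s1; atoms true at each world — s0:{}; s1:{p1}.
s0 ⊮ p1 ∨ ¬p1: neither disjunct is forced at s0.
s0 lacks atom p1, so s0 ⊮ p1.
So the root s0 does not force the formula.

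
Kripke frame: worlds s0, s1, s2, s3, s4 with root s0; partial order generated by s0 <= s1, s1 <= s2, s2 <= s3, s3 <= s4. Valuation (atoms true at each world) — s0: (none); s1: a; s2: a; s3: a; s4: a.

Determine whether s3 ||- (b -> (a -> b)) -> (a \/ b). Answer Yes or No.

s3 ||- (b -> (a -> b)) -> (a \/ b): every world accessible from s3 that forces b -> (a -> b) (namely s3, s4) also forces a \/ b.

Yes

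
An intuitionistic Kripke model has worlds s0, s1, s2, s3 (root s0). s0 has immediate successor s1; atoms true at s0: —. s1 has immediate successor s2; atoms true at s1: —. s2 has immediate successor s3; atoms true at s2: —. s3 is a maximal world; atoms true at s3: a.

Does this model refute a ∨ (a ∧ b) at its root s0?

s0 ⊮ a ∨ (a ∧ b): neither disjunct is forced at s0.
s0 lacks atom a, so s0 ⊮ a.
So the root s0 does not force a ∨ (a ∧ b); the model is a countermodel.

Yes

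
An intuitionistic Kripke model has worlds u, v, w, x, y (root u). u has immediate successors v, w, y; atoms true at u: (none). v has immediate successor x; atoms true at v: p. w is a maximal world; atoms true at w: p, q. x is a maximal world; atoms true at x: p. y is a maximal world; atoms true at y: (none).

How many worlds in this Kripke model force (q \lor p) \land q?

1

u: does not force it — u \nVdash (q \lor p) \land q since u fails q \lor p.
v: does not force it.
w: forces it.
x: does not force it.
y: does not force it.
Worlds forcing the formula: {w}.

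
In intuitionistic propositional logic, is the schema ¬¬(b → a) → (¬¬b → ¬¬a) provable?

This is the distribution of double negation over implication, which is intuitionistically derivable.
Assume ¬¬(b → a) and ¬¬b; suppose ¬a. Then b → a would give ¬b (by contraposition), contradicting ¬¬b; so ¬(b → a), contradicting ¬¬(b → a). Hence ¬¬a.

Yes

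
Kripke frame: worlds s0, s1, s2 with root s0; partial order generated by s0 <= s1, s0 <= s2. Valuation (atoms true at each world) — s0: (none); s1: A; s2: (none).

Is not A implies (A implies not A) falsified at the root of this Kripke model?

No

s0 forces not A implies (A implies not A): every world accessible from s0 that forces not A (namely s2) also forces A implies not A.
So the root s0 forces not A implies (A implies not A); the model is not a countermodel.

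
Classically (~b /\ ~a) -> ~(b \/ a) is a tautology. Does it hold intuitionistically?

This is a constructively valid De Morgan direction (conjunction of negations to negated disjunction), which is intuitionistically derivable.
If both ~b and ~a hold at a world, no accessible world forces b or forces a, so none forces b \/ a.

Yes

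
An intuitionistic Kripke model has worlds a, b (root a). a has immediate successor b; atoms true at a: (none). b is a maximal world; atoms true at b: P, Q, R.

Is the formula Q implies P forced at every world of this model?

a forces Q implies P: every world accessible from a that forces Q (namely b) also forces P.
Since the root a forces Q implies P and forcing is persistent (monotone upward), every world forces it.

Yes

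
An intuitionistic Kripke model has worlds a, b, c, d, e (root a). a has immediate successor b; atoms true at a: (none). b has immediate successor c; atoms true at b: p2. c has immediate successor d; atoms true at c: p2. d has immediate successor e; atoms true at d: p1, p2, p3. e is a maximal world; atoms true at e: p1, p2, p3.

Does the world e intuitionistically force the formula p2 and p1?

e forces p2 and p1 since e forces both conjuncts.

Yes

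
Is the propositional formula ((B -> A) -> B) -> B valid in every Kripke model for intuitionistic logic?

No

This is Peirce's law, which is not intuitionistically valid.
A Kripke countermodel: worlds u, v; order generated by u <= v; atoms true at each world — u:{}; v:{B}.
u ||-/- ((B -> A) -> B) -> B: already at u itself, u ||- (B -> A) -> B but u ||-/- B.
u lacks atom B, so u ||-/- B.
So the root u does not force the formula.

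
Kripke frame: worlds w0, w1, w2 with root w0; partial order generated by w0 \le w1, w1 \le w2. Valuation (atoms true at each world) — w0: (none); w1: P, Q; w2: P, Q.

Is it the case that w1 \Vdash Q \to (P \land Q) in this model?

Yes

w1 \Vdash Q \to (P \land Q): every world accessible from w1 that forces Q (namely w1, w2) also forces P \land Q.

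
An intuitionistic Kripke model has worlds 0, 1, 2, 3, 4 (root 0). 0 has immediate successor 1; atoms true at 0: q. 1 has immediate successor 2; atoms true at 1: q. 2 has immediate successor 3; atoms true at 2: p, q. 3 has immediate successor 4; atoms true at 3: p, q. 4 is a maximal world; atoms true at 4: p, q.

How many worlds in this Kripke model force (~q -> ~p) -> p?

0: does not force it — 0 ||-/- (~q -> ~p) -> p: already at 0 itself, 0 ||- ~q -> ~p but 0 ||-/- p.
1: does not force it — 1 ||-/- (~q -> ~p) -> p: already at 1 itself, 1 ||- ~q -> ~p but 1 ||-/- p.
2: forces it.
3: forces it.
4: forces it.
Worlds forcing the formula: {2, 3, 4}.

3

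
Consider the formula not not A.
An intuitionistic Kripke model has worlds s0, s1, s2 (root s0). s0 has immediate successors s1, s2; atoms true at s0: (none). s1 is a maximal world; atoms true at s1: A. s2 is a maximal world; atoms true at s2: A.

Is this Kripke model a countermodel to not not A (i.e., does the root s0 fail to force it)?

s0 forces not not A: no world accessible from s0 forces not A.
So the root s0 forces not not A; the model is not a countermodel.

No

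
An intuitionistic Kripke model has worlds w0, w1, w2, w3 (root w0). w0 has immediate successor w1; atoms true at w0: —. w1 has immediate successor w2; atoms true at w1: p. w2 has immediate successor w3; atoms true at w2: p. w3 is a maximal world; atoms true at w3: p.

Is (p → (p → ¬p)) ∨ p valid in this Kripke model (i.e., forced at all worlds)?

Not every world: w0 ⊮ (p → (p → ¬p)) ∨ p.
w0 ⊮ (p → (p → ¬p)) ∨ p: neither disjunct is forced at w0.
w0 ⊮ p → (p → ¬p): at the accessible world w1, w1 ⊩ p but w1 ⊮ p → ¬p.

No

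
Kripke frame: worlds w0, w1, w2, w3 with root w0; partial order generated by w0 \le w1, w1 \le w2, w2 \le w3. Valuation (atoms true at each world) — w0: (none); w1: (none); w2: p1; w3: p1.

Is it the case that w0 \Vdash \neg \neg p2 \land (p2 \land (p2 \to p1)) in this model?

No

w0 \nVdash \neg \neg p2 \land (p2 \land (p2 \to p1)) since w0 fails \neg \neg p2.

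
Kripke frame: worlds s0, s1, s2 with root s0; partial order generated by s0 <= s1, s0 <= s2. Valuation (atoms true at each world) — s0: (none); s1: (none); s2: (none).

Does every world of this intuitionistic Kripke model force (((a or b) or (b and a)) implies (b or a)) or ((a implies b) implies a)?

Yes

s0 forces (((a or b) or (b and a)) implies (b or a)) or ((a implies b) implies a) via the disjunct ((a or b) or (b and a)) implies (b or a).
Since the root s0 forces (((a or b) or (b and a)) implies (b or a)) or ((a implies b) implies a) and forcing is persistent (monotone upward), every world forces it.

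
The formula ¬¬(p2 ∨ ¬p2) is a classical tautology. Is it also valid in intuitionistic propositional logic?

Yes

This is the double negation of excluded middle, which is intuitionistically derivable.
Assuming ¬(p2 ∨ ¬p2): from p2 we'd get p2 ∨ ¬p2, so ¬p2; but then p2 ∨ ¬p2 again — contradiction. Hence ¬¬(p2 ∨ ¬p2).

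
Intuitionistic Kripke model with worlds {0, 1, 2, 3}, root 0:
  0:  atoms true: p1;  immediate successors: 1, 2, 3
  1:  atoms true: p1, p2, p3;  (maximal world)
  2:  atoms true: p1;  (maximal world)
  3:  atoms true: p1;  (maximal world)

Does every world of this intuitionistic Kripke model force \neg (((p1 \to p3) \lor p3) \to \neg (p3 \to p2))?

Not every world: 0 \nVdash \neg (((p1 \to p3) \lor p3) \to \neg (p3 \to p2)).
0 \nVdash \neg (((p1 \to p3) \lor p3) \to \neg (p3 \to p2)) since 2 is accessible from 0 and 2 \Vdash ((p1 \to p3) \lor p3) \to \neg (p3 \to p2).
2 \Vdash ((p1 \to p3) \lor p3) \to \neg (p3 \to p2) vacuously: no world accessible from 2 forces the antecedent (p1 \to p3) \lor p3.

No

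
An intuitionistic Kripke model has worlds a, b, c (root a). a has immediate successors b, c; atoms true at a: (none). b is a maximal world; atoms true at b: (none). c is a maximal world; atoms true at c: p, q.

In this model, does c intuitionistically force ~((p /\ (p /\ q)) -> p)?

No

c ||-/- ~((p /\ (p /\ q)) -> p) since c is accessible from c and c ||- (p /\ (p /\ q)) -> p.
c ||- (p /\ (p /\ q)) -> p: every world accessible from c that forces p /\ (p /\ q) (namely c) also forces p.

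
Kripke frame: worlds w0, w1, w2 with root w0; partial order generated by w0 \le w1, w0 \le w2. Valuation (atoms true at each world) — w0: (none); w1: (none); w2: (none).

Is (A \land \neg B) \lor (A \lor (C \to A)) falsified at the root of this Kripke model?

w0 \Vdash (A \land \neg B) \lor (A \lor (C \to A)) via the disjunct A \lor (C \to A).
So the root w0 forces (A \land \neg B) \lor (A \lor (C \to A)); the model is not a countermodel.

No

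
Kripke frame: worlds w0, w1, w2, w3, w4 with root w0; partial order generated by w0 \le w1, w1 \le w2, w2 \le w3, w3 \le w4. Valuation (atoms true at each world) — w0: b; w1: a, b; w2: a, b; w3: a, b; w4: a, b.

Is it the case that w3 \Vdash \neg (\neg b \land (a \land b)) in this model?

Yes

w3 \Vdash \neg (\neg b \land (a \land b)): no world accessible from w3 forces \neg b \land (a \land b).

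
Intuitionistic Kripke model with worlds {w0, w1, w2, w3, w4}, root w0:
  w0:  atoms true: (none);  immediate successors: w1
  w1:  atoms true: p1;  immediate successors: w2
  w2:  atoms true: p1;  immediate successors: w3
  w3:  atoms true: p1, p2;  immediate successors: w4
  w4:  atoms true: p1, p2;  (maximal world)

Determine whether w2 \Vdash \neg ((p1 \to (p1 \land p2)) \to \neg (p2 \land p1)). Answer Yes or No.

Yes

w2 \Vdash \neg ((p1 \to (p1 \land p2)) \to \neg (p2 \land p1)): no world accessible from w2 forces (p1 \to (p1 \land p2)) \to \neg (p2 \land p1).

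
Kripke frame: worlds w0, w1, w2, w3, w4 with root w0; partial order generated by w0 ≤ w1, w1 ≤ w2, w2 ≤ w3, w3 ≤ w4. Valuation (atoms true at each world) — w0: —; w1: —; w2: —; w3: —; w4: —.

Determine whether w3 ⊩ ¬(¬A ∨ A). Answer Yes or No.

No

w3 ⊮ ¬(¬A ∨ A) since w3 is accessible from w3 and w3 ⊩ ¬A ∨ A.
w3 ⊩ ¬A ∨ A via the disjunct ¬A.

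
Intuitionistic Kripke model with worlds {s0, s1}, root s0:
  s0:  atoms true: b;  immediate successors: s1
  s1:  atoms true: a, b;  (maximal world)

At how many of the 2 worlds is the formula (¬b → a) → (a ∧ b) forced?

1

s0: does not force it — s0 ⊮ (¬b → a) → (a ∧ b): already at s0 itself, s0 ⊩ ¬b → a but s0 ⊮ a ∧ b.
s1: forces it.
Worlds forcing the formula: {s1}.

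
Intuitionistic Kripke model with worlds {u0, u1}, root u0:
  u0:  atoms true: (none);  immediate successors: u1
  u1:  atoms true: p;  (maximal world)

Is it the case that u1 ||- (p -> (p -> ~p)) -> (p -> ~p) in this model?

Yes

u1 ||- (p -> (p -> ~p)) -> (p -> ~p) vacuously: no world accessible from u1 forces the antecedent p -> (p -> ~p).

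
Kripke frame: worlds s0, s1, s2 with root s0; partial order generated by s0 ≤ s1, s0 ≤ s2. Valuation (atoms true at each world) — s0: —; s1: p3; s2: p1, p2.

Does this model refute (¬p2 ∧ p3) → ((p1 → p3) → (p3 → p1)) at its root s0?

s0 ⊮ (¬p2 ∧ p3) → ((p1 → p3) → (p3 → p1)): at the accessible world s1, s1 ⊩ ¬p2 ∧ p3 but s1 ⊮ (p1 → p3) → (p3 → p1).
s1 ⊮ (p1 → p3) → (p3 → p1): already at s1 itself, s1 ⊩ p1 → p3 but s1 ⊮ p3 → p1.
s1 ⊮ p3 → p1: already at s1 itself, s1 ⊩ p3 but s1 ⊮ p1.
s1 lacks atom p1, so s1 ⊮ p1.
So the root s0 does not force (¬p2 ∧ p3) → ((p1 → p3) → (p3 → p1)); the model is a countermodel.

Yes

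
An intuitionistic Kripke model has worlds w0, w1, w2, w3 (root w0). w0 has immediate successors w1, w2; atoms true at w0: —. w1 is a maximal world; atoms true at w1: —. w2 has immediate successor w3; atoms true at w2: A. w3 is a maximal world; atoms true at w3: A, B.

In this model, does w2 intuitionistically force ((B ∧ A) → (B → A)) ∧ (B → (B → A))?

Yes

w2 ⊩ ((B ∧ A) → (B → A)) ∧ (B → (B → A)) since w2 forces both conjuncts.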